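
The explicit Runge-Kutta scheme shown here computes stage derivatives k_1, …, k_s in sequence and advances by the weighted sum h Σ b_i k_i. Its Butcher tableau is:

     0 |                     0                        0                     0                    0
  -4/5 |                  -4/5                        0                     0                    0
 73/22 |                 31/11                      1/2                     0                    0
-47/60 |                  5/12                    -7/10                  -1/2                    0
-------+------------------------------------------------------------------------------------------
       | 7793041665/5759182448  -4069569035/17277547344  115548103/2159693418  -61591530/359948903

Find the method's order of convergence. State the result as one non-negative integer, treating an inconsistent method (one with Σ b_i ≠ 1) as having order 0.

3

b = (7793041665/5759182448, -4069569035/17277547344, 115548103/2159693418, -61591530/359948903)
c = (0, -4/5, 73/22, -47/60)
Ac = (0, 0, -2/5, -1209/1100)
Σ b_i: 7793041665/5759182448·1 + (-4069569035/17277547344)·1 + 115548103/2159693418·1 + (-61591530/359948903)·1 = 1 ✓
b·c: (-4069569035/17277547344)·(-4/5) + 115548103/2159693418·73/22 + (-61591530/359948903)·(-47/60) = 1/2 ✓
b·c²: (-4069569035/17277547344)·16/25 + 115548103/2159693418·5329/484 + (-61591530/359948903)·2209/3600 = 1/3 ✓
b·Ac: 115548103/2159693418·(-2/5) + (-61591530/359948903)·(-1209/1100) = 1/6 ✓
b·c³: (-4069569035/17277547344)·(-64/125) + 115548103/2159693418·389017/10648 + (-61591530/359948903)·(-103823/216000) = 5591456739011/2591632101600 ≠ 1/4 ⇒ order 3.
b·(c∘Ac): 115548103/2159693418·(-73/55) + (-61591530/359948903)·18941/22000 = -47152889209/215969341800 ≠ 1/8
b·Ac²: 115548103/2159693418·8/25 + (-61591530/359948903)·(-720333/121000) = 246065901841/237566275980 ≠ 1/12
b·A²c: (-61591530/359948903)·1/5 = -12318306/359948903 ≠ 1/24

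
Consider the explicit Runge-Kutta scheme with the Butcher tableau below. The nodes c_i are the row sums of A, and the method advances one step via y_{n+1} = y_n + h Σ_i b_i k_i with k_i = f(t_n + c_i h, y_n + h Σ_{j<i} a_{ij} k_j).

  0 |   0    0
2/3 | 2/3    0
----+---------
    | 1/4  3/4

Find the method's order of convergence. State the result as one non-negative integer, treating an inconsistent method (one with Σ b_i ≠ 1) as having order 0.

2

b = (1/4, 3/4)
c = (0, 2/3)
Σ b_i: 1/4·1 + 3/4·1 = 1 ✓
b·c: 3/4·2/3 = 1/2 ✓; 2 stages ⇒ order 2.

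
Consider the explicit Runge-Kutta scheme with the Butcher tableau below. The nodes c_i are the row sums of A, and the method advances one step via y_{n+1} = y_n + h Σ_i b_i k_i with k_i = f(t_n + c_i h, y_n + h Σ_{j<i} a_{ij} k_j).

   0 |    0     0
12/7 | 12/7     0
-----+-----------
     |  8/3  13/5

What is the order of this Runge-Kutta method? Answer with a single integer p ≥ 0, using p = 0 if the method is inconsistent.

0

b = (8/3, 13/5)
c = (0, 12/7)
Σ b_i: 8/3·1 + 13/5·1 = 79/15 ≠ 1 ⇒ order 0.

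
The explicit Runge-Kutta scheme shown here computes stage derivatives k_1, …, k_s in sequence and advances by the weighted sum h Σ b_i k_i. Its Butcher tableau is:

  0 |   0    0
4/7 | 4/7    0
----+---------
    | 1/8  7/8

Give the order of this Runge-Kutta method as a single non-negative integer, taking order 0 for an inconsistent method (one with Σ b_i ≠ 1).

b = (1/8, 7/8)
c = (0, 4/7)
Σ b_i: 1/8·1 + 7/8·1 = 1 ✓
b·c: 7/8·4/7 = 1/2 ✓; 2 stages ⇒ order 2.

2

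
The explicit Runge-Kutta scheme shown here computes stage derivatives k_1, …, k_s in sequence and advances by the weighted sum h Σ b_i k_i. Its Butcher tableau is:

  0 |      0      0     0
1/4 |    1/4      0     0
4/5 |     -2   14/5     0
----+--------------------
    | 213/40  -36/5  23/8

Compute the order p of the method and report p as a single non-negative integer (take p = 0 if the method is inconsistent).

b = (213/40, -36/5, 23/8)
c = (0, 1/4, 4/5)
Ac = (0, 0, 7/10)
Σ b_i: 213/40·1 + (-36/5)·1 + 23/8·1 = 1 ✓
b·c: (-36/5)·1/4 + 23/8·4/5 = 1/2 ✓
b·c²: (-36/5)·1/16 + 23/8·16/25 = 139/100 ≠ 1/3 ⇒ order 2.
b·Ac: 23/8·7/10 = 161/80 ≠ 1/6

2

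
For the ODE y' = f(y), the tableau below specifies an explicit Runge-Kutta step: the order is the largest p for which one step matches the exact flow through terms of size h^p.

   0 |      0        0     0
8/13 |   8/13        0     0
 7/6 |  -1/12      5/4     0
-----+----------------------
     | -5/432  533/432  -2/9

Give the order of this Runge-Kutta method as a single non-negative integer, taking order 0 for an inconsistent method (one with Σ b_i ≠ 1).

2

b = (-5/432, 533/432, -2/9)
c = (0, 8/13, 7/6)
Ac = (0, 0, 10/13)
Σ b_i: (-5/432)·1 + 533/432·1 + (-2/9)·1 = 1 ✓
b·c: 533/432·8/13 + (-2/9)·7/6 = 1/2 ✓
b·c²: 533/432·64/169 + (-2/9)·49/36 = 347/2106 ≠ 1/3 ⇒ order 2.
b·Ac: (-2/9)·10/13 = -20/117 ≠ 1/6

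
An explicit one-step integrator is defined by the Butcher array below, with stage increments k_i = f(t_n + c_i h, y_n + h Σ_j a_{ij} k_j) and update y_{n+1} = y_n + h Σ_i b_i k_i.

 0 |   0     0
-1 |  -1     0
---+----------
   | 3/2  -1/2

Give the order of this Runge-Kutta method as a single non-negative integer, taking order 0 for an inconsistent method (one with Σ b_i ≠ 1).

2

b = (3/2, -1/2)
c = (0, -1)
Σ b_i: 3/2·1 + (-1/2)·1 = 1 ✓
b·c: (-1/2)·(-1) = 1/2 ✓; 2 stages ⇒ order 2.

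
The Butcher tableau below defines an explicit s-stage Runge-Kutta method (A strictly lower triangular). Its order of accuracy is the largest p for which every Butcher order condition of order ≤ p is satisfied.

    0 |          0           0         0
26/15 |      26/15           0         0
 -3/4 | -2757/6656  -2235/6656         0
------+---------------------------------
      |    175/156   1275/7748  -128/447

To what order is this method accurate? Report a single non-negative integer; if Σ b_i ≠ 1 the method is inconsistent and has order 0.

b = (175/156, 1275/7748, -128/447)
c = (0, 26/15, -3/4)
Ac = (0, 0, -149/256)
Σ b_i: 175/156·1 + 1275/7748·1 + (-128/447)·1 = 1 ✓
b·c: 1275/7748·26/15 + (-128/447)·(-3/4) = 1/2 ✓
b·c²: 1275/7748·676/225 + (-128/447)·9/16 = 1/3 ✓
b·Ac: (-128/447)·(-149/256) = 1/6 ✓; 3 stages ⇒ order 3.

3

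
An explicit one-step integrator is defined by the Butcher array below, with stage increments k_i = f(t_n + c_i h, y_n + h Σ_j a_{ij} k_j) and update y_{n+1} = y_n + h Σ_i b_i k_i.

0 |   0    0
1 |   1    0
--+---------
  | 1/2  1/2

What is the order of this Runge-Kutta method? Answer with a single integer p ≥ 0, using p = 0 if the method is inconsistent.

2

b = (1/2, 1/2)
c = (0, 1)
Σ b_i: 1/2·1 + 1/2·1 = 1 ✓
b·c: 1/2·1 = 1/2 ✓; 2 stages ⇒ order 2.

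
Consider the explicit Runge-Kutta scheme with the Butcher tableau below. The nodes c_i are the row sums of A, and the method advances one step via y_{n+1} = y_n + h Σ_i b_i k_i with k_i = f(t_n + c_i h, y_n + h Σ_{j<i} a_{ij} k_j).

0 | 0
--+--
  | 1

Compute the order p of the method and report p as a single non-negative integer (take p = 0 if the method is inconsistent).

b = (1)
c = (0)
Σ b_i: 1·1 = 1 ✓; 1 stage ⇒ order 1.

1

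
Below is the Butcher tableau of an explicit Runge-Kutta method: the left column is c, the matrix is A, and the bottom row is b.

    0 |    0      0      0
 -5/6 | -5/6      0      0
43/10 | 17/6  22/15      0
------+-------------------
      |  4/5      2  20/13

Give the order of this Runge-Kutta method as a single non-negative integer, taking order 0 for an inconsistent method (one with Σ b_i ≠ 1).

0

b = (4/5, 2, 20/13)
c = (0, -5/6, 43/10)
Ac = (0, 0, -11/9)
Σ b_i: 4/5·1 + 2·1 + 20/13·1 = 282/65 ≠ 1 ⇒ order 0.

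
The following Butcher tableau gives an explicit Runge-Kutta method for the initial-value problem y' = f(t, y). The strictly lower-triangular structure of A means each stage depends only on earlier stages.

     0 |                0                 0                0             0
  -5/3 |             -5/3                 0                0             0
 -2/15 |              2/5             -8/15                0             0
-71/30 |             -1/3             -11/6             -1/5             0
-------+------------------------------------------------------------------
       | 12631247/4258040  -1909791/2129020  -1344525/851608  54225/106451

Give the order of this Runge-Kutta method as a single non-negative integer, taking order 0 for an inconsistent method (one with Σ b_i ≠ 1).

3

b = (12631247/4258040, -1909791/2129020, -1344525/851608, 54225/106451)
c = (0, -5/3, -2/15, -71/30)
Ac = (0, 0, 8/9, 1387/450)
Σ b_i: 12631247/4258040·1 + (-1909791/2129020)·1 + (-1344525/851608)·1 + 54225/106451·1 = 1 ✓
b·c: (-1909791/2129020)·(-5/3) + (-1344525/851608)·(-2/15) + 54225/106451·(-71/30) = 1/2 ✓
b·c²: (-1909791/2129020)·25/9 + (-1344525/851608)·4/225 + 54225/106451·5041/900 = 1/3 ✓
b·Ac: (-1344525/851608)·8/9 + 54225/106451·1387/450 = 1/6 ✓
b·c³: (-1909791/2129020)·(-125/27) + (-1344525/851608)·(-8/3375) + 54225/106451·(-357911/27000) = -99476987/38322360 ≠ 1/4 ⇒ order 3.
b·(c∘Ac): (-1344525/851608)·(-16/135) + 54225/106451·(-98477/13500) = -67613471/19161180 ≠ 1/8
b·Ac²: (-1344525/851608)·(-40/27) + 54225/106451·(-34399/6750) = -2461727/9580590 ≠ 1/12
b·A²c: 54225/106451·(-8/45) = -9640/106451 ≠ 1/24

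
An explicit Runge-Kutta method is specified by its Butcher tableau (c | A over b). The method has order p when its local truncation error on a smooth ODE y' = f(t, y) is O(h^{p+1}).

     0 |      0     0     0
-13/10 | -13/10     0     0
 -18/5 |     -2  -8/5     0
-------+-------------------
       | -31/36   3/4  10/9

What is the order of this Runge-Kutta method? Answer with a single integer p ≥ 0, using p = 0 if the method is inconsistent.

1

b = (-31/36, 3/4, 10/9)
c = (0, -13/10, -18/5)
Ac = (0, 0, 52/25)
Σ b_i: (-31/36)·1 + 3/4·1 + 10/9·1 = 1 ✓
b·c: 3/4·(-13/10) + 10/9·(-18/5) = -199/40 ≠ 1/2 ⇒ order 1.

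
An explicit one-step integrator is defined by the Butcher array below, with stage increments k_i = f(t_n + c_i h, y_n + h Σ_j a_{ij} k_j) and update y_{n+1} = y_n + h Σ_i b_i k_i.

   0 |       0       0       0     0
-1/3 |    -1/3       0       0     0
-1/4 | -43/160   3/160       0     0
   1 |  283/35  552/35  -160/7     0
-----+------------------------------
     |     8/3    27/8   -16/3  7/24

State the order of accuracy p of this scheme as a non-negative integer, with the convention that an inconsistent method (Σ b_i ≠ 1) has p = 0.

b = (8/3, 27/8, -16/3, 7/24)
c = (0, -1/3, -1/4, 1)
Ac = (0, 0, -1/160, 16/35)
Σ b_i: 8/3·1 + 27/8·1 + (-16/3)·1 + 7/24·1 = 1 ✓
b·c: 27/8·(-1/3) + (-16/3)·(-1/4) + 7/24·1 = 1/2 ✓
b·c²: 27/8·1/9 + (-16/3)·1/16 + 7/24·1 = 1/3 ✓
b·Ac: (-16/3)·(-1/160) + 7/24·16/35 = 1/6 ✓
b·c³: 27/8·(-1/27) + (-16/3)·(-1/64) + 7/24·1 = 1/4 ✓
b·(c∘Ac): (-16/3)·1/640 + 7/24·16/35 = 1/8 ✓
b·Ac²: (-16/3)·1/480 + 7/24·34/105 = 1/12 ✓
b·A²c: 7/24·1/7 = 1/24 ✓; 4 stages ⇒ order 4.

4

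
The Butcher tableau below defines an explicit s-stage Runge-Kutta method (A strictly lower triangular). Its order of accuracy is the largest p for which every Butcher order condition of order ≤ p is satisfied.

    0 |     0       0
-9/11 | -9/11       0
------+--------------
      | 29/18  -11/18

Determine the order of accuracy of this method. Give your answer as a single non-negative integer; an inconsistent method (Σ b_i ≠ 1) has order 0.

b = (29/18, -11/18)
c = (0, -9/11)
Σ b_i: 29/18·1 + (-11/18)·1 = 1 ✓
b·c: (-11/18)·(-9/11) = 1/2 ✓; 2 stages ⇒ order 2.

2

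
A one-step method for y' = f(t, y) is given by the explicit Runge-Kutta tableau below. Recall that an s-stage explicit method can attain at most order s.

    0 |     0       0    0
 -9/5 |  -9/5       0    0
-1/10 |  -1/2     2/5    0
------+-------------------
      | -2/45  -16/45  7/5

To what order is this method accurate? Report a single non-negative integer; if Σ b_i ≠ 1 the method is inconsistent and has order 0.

2

b = (-2/45, -16/45, 7/5)
c = (0, -9/5, -1/10)
Ac = (0, 0, -18/25)
Σ b_i: (-2/45)·1 + (-16/45)·1 + 7/5·1 = 1 ✓
b·c: (-16/45)·(-9/5) + 7/5·(-1/10) = 1/2 ✓
b·c²: (-16/45)·81/25 + 7/5·1/100 = -569/500 ≠ 1/3 ⇒ order 2.
b·Ac: 7/5·(-18/25) = -126/125 ≠ 1/6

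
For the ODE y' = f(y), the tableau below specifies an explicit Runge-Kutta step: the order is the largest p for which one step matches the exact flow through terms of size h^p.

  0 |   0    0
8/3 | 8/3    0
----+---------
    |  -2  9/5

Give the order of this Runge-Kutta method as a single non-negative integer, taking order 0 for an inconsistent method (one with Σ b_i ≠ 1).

b = (-2, 9/5)
c = (0, 8/3)
Σ b_i: (-2)·1 + 9/5·1 = -1/5 ≠ 1 ⇒ order 0.

0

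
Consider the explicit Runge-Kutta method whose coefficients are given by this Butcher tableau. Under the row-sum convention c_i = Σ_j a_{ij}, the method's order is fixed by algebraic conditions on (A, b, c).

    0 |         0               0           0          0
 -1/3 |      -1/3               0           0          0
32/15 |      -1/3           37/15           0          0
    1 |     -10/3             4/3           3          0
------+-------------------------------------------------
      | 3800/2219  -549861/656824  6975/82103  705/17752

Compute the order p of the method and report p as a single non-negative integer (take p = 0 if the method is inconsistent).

3

b = (3800/2219, -549861/656824, 6975/82103, 705/17752)
c = (0, -1/3, 32/15, 1)
Ac = (0, 0, -37/45, 268/45)
Σ b_i: 3800/2219·1 + (-549861/656824)·1 + 6975/82103·1 + 705/17752·1 = 1 ✓
b·c: (-549861/656824)·(-1/3) + 6975/82103·32/15 + 705/17752·1 = 1/2 ✓
b·c²: (-549861/656824)·1/9 + 6975/82103·1024/225 + 705/17752·1 = 1/3 ✓
b·Ac: 6975/82103·(-37/45) + 705/17752·268/45 = 1/6 ✓
b·c³: (-549861/656824)·(-1/27) + 6975/82103·32768/3375 + 705/17752·1 = 178849/199710 ≠ 1/4 ⇒ order 3.
b·(c∘Ac): 6975/82103·(-1184/675) + 705/17752·268/45 = 1165/13314 ≠ 1/8
b·Ac²: 6975/82103·37/135 + 705/17752·9316/675 = 114113/199710 ≠ 1/12
b·A²c: 705/17752·(-37/15) = -1739/17752 ≠ 1/24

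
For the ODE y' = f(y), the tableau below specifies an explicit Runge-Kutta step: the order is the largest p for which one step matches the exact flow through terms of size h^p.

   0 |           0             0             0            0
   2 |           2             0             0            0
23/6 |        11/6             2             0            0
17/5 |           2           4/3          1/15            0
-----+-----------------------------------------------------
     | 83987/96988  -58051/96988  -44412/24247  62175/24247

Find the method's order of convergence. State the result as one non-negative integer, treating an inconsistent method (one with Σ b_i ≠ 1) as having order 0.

b = (83987/96988, -58051/96988, -44412/24247, 62175/24247)
c = (0, 2, 23/6, 17/5)
Ac = (0, 0, 4, 263/90)
Σ b_i: 83987/96988·1 + (-58051/96988)·1 + (-44412/24247)·1 + 62175/24247·1 = 1 ✓
b·c: (-58051/96988)·2 + (-44412/24247)·23/6 + 62175/24247·17/5 = 1/2 ✓
b·c²: (-58051/96988)·4 + (-44412/24247)·529/36 + 62175/24247·289/25 = 1/3 ✓
b·Ac: (-44412/24247)·4 + 62175/24247·263/90 = 1/6 ✓
b·c³: (-58051/96988)·8 + (-44412/24247)·12167/216 + 62175/24247·4913/125 = -15664157/2182230 ≠ 1/4 ⇒ order 3.
b·(c∘Ac): (-44412/24247)·46/3 + 62175/24247·4471/450 = -379445/145482 ≠ 1/8
b·Ac²: (-44412/24247)·8 + 62175/24247·3409/540 = 1339649/872892 ≠ 1/12
b·A²c: 62175/24247·4/15 = 16580/24247 ≠ 1/24

3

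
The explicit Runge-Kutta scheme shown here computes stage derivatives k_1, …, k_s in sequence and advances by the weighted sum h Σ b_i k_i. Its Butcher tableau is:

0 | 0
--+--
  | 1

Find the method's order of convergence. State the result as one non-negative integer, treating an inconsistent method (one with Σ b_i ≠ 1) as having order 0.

b = (1)
c = (0)
Σ b_i: 1·1 = 1 ✓; 1 stage ⇒ order 1.

1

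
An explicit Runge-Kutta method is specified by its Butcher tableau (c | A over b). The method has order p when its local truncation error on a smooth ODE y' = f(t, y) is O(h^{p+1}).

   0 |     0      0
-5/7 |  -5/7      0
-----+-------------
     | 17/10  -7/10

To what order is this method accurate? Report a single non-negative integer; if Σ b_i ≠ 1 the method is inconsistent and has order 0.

b = (17/10, -7/10)
c = (0, -5/7)
Σ b_i: 17/10·1 + (-7/10)·1 = 1 ✓
b·c: (-7/10)·(-5/7) = 1/2 ✓; 2 stages ⇒ order 2.

2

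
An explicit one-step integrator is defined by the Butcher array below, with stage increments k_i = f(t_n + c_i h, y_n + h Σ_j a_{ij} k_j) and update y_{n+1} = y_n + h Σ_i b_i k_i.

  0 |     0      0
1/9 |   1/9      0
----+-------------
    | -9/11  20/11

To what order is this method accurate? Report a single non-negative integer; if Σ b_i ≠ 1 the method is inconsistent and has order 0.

1

b = (-9/11, 20/11)
c = (0, 1/9)
Σ b_i: (-9/11)·1 + 20/11·1 = 1 ✓
b·c: 20/11·1/9 = 20/99 ≠ 1/2 ⇒ order 1.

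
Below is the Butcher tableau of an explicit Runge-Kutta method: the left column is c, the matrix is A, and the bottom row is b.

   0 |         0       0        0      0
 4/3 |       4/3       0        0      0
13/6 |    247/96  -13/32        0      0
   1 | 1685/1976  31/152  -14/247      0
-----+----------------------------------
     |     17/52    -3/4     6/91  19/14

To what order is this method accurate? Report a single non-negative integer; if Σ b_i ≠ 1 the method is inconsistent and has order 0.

b = (17/52, -3/4, 6/91, 19/14)
c = (0, 4/3, 13/6, 1)
Ac = (0, 0, -13/24, 17/114)
Σ b_i: 17/52·1 + (-3/4)·1 + 6/91·1 + 19/14·1 = 1 ✓
b·c: (-3/4)·4/3 + 6/91·13/6 + 19/14·1 = 1/2 ✓
b·c²: (-3/4)·16/9 + 6/91·169/36 + 19/14·1 = 1/3 ✓
b·Ac: 6/91·(-13/24) + 19/14·17/114 = 1/6 ✓
b·c³: (-3/4)·64/27 + 6/91·2197/216 + 19/14·1 = 1/4 ✓
b·(c∘Ac): 6/91·(-169/144) + 19/14·17/114 = 1/8 ✓
b·Ac²: 6/91·(-13/18) + 19/14·11/114 = 1/12 ✓
b·A²c: 19/14·7/228 = 1/24 ✓; 4 stages ⇒ order 4.

4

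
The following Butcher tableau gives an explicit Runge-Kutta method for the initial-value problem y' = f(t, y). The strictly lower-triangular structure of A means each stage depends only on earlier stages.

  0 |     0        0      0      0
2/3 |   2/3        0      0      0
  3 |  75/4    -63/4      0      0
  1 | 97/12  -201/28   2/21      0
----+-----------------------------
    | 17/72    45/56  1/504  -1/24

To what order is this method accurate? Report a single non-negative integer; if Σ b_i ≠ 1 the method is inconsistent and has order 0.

4

b = (17/72, 45/56, 1/504, -1/24)
c = (0, 2/3, 3, 1)
Ac = (0, 0, -21/2, -9/2)
Σ b_i: 17/72·1 + 45/56·1 + 1/504·1 + (-1/24)·1 = 1 ✓
b·c: 45/56·2/3 + 1/504·3 + (-1/24)·1 = 1/2 ✓
b·c²: 45/56·4/9 + 1/504·9 + (-1/24)·1 = 1/3 ✓
b·Ac: 1/504·(-21/2) + (-1/24)·(-9/2) = 1/6 ✓
b·c³: 45/56·8/27 + 1/504·27 + (-1/24)·1 = 1/4 ✓
b·(c∘Ac): 1/504·(-63/2) + (-1/24)·(-9/2) = 1/8 ✓
b·Ac²: 1/504·(-7) + (-1/24)·(-7/3) = 1/12 ✓
b·A²c: (-1/24)·(-1) = 1/24 ✓; 4 stages ⇒ order 4.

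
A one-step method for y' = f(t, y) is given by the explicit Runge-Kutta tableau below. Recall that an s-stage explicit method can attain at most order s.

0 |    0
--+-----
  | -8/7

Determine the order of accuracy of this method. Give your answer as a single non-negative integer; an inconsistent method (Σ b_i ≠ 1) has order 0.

b = (-8/7)
c = (0)
Σ b_i: (-8/7)·1 = -8/7 ≠ 1 ⇒ order 0.

0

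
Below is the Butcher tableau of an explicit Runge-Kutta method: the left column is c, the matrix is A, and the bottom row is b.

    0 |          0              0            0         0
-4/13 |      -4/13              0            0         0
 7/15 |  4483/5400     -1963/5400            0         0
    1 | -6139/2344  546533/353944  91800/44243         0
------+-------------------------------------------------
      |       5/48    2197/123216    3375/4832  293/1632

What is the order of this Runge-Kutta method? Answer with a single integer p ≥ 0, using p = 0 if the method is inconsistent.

4

b = (5/48, 2197/123216, 3375/4832, 293/1632)
c = (0, -4/13, 7/15, 1)
Ac = (0, 0, 151/1350, 289/586)
Σ b_i: 5/48·1 + 2197/123216·1 + 3375/4832·1 + 293/1632·1 = 1 ✓
b·c: 2197/123216·(-4/13) + 3375/4832·7/15 + 293/1632·1 = 1/2 ✓
b·c²: 2197/123216·16/169 + 3375/4832·49/225 + 293/1632·1 = 1/3 ✓
b·Ac: 3375/4832·151/1350 + 293/1632·289/586 = 1/6 ✓
b·c³: 2197/123216·(-64/2197) + 3375/4832·343/3375 + 293/1632·1 = 1/4 ✓
b·(c∘Ac): 3375/4832·1057/20250 + 293/1632·289/586 = 1/8 ✓
b·Ac²: 3375/4832·(-302/8775) + 293/1632·2278/3809 = 1/12 ✓
b·A²c: 293/1632·68/293 = 1/24 ✓; 4 stages ⇒ order 4.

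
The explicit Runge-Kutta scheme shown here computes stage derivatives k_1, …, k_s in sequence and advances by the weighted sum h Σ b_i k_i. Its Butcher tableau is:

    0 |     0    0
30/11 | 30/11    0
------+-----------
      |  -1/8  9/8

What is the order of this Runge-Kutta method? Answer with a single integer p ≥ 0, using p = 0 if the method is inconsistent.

1

b = (-1/8, 9/8)
c = (0, 30/11)
Σ b_i: (-1/8)·1 + 9/8·1 = 1 ✓
b·c: 9/8·30/11 = 135/44 ≠ 1/2 ⇒ order 1.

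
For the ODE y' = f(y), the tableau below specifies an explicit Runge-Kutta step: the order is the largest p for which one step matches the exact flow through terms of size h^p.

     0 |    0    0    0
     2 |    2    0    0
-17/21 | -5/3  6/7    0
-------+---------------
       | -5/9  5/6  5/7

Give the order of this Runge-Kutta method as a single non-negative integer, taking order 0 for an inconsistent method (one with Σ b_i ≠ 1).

0

b = (-5/9, 5/6, 5/7)
c = (0, 2, -17/21)
Ac = (0, 0, 12/7)
Σ b_i: (-5/9)·1 + 5/6·1 + 5/7·1 = 125/126 ≠ 1 ⇒ order 0.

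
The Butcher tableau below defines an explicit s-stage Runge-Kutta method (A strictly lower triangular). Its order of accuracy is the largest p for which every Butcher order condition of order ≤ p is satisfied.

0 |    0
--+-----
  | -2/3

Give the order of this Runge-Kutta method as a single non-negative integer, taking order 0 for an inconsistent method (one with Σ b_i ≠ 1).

0

b = (-2/3)
c = (0)
Σ b_i: (-2/3)·1 = -2/3 ≠ 1 ⇒ order 0.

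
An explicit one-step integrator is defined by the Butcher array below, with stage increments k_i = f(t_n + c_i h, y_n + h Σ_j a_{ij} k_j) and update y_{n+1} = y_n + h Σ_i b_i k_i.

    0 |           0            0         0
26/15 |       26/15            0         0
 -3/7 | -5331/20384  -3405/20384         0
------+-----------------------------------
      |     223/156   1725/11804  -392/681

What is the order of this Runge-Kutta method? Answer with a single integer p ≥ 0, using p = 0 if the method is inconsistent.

3

b = (223/156, 1725/11804, -392/681)
c = (0, 26/15, -3/7)
Ac = (0, 0, -227/784)
Σ b_i: 223/156·1 + 1725/11804·1 + (-392/681)·1 = 1 ✓
b·c: 1725/11804·26/15 + (-392/681)·(-3/7) = 1/2 ✓
b·c²: 1725/11804·676/225 + (-392/681)·9/49 = 1/3 ✓
b·Ac: (-392/681)·(-227/784) = 1/6 ✓; 3 stages ⇒ order 3.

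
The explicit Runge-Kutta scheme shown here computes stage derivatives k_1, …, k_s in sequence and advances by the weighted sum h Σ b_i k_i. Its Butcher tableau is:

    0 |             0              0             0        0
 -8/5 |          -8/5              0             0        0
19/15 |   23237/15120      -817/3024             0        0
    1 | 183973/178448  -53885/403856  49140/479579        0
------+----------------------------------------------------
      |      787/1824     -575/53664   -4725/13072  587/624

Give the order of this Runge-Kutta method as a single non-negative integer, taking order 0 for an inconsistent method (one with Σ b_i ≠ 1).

b = (787/1824, -575/53664, -4725/13072, 587/624)
c = (0, -8/5, 19/15, 1)
Ac = (0, 0, 817/1890, 403/1174)
Σ b_i: 787/1824·1 + (-575/53664)·1 + (-4725/13072)·1 + 587/624·1 = 1 ✓
b·c: (-575/53664)·(-8/5) + (-4725/13072)·19/15 + 587/624·1 = 1/2 ✓
b·c²: (-575/53664)·64/25 + (-4725/13072)·361/225 + 587/624·1 = 1/3 ✓
b·Ac: (-4725/13072)·817/1890 + 587/624·403/1174 = 1/6 ✓
b·c³: (-575/53664)·(-512/125) + (-4725/13072)·6859/3375 + 587/624·1 = 1/4 ✓
b·(c∘Ac): (-4725/13072)·15523/28350 + 587/624·403/1174 = 1/8 ✓
b·Ac²: (-4725/13072)·(-3268/4725) + 587/624·(-104/587) = 1/12 ✓
b·A²c: 587/624·26/587 = 1/24 ✓; 4 stages ⇒ order 4.

4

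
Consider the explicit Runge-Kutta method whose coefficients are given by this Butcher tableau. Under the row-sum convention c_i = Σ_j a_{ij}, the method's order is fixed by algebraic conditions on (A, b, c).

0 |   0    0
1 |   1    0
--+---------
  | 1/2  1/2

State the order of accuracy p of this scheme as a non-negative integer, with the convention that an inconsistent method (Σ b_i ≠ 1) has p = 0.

2

b = (1/2, 1/2)
c = (0, 1)
Σ b_i: 1/2·1 + 1/2·1 = 1 ✓
b·c: 1/2·1 = 1/2 ✓; 2 stages ⇒ order 2.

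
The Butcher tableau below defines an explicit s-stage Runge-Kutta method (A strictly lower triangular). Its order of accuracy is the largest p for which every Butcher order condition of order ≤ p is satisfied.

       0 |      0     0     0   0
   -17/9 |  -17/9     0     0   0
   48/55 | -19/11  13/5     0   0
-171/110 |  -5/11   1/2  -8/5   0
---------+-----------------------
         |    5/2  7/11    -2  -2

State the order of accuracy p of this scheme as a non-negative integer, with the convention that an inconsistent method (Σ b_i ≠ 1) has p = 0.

0

b = (5/2, 7/11, -2, -2)
c = (0, -17/9, 48/55, -171/110)
Ac = (0, 0, -221/45, -11587/4950)
Σ b_i: 5/2·1 + 7/11·1 + (-2)·1 + (-2)·1 = -19/22 ≠ 1 ⇒ order 0.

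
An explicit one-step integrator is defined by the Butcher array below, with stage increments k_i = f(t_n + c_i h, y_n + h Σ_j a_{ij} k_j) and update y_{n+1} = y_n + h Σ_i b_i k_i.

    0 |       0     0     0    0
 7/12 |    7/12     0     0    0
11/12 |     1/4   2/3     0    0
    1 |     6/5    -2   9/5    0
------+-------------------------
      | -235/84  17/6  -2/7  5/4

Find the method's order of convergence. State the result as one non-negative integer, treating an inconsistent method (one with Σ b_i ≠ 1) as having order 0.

b = (-235/84, 17/6, -2/7, 5/4)
c = (0, 7/12, 11/12, 1)
Ac = (0, 0, 7/18, 29/60)
Σ b_i: (-235/84)·1 + 17/6·1 + (-2/7)·1 + 5/4·1 = 1 ✓
b·c: 17/6·7/12 + (-2/7)·11/12 + 5/4·1 = 1331/504 ≠ 1/2 ⇒ order 1.

1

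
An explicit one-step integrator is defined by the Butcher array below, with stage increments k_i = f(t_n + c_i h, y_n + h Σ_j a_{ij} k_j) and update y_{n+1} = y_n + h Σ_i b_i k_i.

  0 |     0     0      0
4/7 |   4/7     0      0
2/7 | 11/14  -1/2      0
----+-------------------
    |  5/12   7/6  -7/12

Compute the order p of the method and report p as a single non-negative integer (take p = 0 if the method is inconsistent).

b = (5/12, 7/6, -7/12)
c = (0, 4/7, 2/7)
Ac = (0, 0, -2/7)
Σ b_i: 5/12·1 + 7/6·1 + (-7/12)·1 = 1 ✓
b·c: 7/6·4/7 + (-7/12)·2/7 = 1/2 ✓
b·c²: 7/6·16/49 + (-7/12)·4/49 = 1/3 ✓
b·Ac: (-7/12)·(-2/7) = 1/6 ✓; 3 stages ⇒ order 3.

3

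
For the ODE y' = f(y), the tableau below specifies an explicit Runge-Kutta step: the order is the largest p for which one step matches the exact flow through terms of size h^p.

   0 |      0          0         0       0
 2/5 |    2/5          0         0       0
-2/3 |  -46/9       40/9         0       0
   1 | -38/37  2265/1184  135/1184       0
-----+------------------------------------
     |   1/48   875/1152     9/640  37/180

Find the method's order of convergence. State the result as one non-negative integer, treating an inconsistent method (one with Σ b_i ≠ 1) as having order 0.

4

b = (1/48, 875/1152, 9/640, 37/180)
c = (0, 2/5, -2/3, 1)
Ac = (0, 0, 16/9, 51/74)
Σ b_i: 1/48·1 + 875/1152·1 + 9/640·1 + 37/180·1 = 1 ✓
b·c: 875/1152·2/5 + 9/640·(-2/3) + 37/180·1 = 1/2 ✓
b·c²: 875/1152·4/25 + 9/640·4/9 + 37/180·1 = 1/3 ✓
b·Ac: 9/640·16/9 + 37/180·51/74 = 1/6 ✓
b·c³: 875/1152·8/125 + 9/640·(-8/27) + 37/180·1 = 1/4 ✓
b·(c∘Ac): 9/640·(-32/27) + 37/180·51/74 = 1/8 ✓
b·Ac²: 9/640·32/45 + 37/180·66/185 = 1/12 ✓
b·A²c: 37/180·15/74 = 1/24 ✓; 4 stages ⇒ order 4.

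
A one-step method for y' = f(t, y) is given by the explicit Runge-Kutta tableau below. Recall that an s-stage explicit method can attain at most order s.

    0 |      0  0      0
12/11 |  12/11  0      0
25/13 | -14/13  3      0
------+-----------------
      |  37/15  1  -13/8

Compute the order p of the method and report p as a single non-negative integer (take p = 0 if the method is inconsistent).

0

b = (37/15, 1, -13/8)
c = (0, 12/11, 25/13)
Ac = (0, 0, 36/11)
Σ b_i: 37/15·1 + 1·1 + (-13/8)·1 = 221/120 ≠ 1 ⇒ order 0.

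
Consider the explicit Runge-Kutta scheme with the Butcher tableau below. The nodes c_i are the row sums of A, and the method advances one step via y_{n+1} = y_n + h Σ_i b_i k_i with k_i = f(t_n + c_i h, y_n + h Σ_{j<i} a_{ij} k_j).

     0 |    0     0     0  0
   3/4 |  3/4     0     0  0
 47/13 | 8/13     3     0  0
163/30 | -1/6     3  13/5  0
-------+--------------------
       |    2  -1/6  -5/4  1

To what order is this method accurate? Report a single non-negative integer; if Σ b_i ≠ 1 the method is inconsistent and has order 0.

b = (2, -1/6, -5/4, 1)
c = (0, 3/4, 47/13, 163/30)
Ac = (0, 0, 9/4, 233/20)
Σ b_i: 2·1 + (-1/6)·1 + (-5/4)·1 + 1·1 = 19/12 ≠ 1 ⇒ order 0.

0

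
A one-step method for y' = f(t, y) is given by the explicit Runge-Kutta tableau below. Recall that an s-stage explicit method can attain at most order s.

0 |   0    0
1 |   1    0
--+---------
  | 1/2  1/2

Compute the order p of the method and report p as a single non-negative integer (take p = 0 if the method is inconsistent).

b = (1/2, 1/2)
c = (0, 1)
Σ b_i: 1/2·1 + 1/2·1 = 1 ✓
b·c: 1/2·1 = 1/2 ✓; 2 stages ⇒ order 2.

2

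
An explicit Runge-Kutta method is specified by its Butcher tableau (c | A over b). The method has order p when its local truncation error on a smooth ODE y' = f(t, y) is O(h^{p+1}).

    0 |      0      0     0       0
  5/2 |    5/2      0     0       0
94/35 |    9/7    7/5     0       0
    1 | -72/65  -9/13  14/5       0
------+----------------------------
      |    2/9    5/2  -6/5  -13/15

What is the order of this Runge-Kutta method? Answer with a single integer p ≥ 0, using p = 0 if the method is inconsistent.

b = (2/9, 5/2, -6/5, -13/15)
c = (0, 5/2, 94/35, 1)
Ac = (0, 0, 7/2, 3763/650)
Σ b_i: 2/9·1 + 5/2·1 + (-6/5)·1 + (-13/15)·1 = 59/90 ≠ 1 ⇒ order 0.

0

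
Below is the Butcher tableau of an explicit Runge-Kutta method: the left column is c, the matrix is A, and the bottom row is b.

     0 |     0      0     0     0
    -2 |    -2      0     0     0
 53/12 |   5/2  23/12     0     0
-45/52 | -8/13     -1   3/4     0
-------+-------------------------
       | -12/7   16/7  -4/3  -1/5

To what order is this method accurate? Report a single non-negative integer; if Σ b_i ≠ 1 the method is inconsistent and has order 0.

b = (-12/7, 16/7, -4/3, -1/5)
c = (0, -2, 53/12, -45/52)
Ac = (0, 0, -23/6, 85/16)
Σ b_i: (-12/7)·1 + 16/7·1 + (-4/3)·1 + (-1/5)·1 = -101/105 ≠ 1 ⇒ order 0.

0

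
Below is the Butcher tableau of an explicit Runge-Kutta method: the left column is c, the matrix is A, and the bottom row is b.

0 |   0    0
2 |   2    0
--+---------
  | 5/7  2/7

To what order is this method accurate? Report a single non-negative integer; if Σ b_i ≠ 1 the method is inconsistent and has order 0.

b = (5/7, 2/7)
c = (0, 2)
Σ b_i: 5/7·1 + 2/7·1 = 1 ✓
b·c: 2/7·2 = 4/7 ≠ 1/2 ⇒ order 1.

1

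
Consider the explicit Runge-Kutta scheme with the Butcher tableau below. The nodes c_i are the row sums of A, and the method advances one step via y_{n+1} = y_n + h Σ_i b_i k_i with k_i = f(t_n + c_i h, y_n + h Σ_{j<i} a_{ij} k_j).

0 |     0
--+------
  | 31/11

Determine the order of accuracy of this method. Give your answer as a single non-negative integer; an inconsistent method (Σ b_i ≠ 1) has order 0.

0

b = (31/11)
c = (0)
Σ b_i: 31/11·1 = 31/11 ≠ 1 ⇒ order 0.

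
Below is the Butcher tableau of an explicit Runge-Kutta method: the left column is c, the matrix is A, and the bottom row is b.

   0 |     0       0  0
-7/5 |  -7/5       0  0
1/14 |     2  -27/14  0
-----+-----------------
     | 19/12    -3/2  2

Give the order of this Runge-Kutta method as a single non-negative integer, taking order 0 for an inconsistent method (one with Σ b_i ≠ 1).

b = (19/12, -3/2, 2)
c = (0, -7/5, 1/14)
Ac = (0, 0, 27/10)
Σ b_i: 19/12·1 + (-3/2)·1 + 2·1 = 25/12 ≠ 1 ⇒ order 0.

0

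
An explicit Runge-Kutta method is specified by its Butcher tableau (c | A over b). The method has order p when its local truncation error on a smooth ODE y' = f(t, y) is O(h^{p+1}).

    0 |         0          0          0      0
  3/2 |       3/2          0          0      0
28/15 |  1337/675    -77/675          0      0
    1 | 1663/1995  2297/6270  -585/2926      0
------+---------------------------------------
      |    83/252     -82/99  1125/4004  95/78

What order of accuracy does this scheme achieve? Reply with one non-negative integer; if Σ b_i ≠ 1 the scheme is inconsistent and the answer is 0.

b = (83/252, -82/99, 1125/4004, 95/78)
c = (0, 3/2, 28/15, 1)
Ac = (0, 0, -77/450, 67/380)
Σ b_i: 83/252·1 + (-82/99)·1 + 1125/4004·1 + 95/78·1 = 1 ✓
b·c: (-82/99)·3/2 + 1125/4004·28/15 + 95/78·1 = 1/2 ✓
b·c²: (-82/99)·9/4 + 1125/4004·784/225 + 95/78·1 = 1/3 ✓
b·Ac: 1125/4004·(-77/450) + 95/78·67/380 = 1/6 ✓
b·c³: (-82/99)·27/8 + 1125/4004·21952/3375 + 95/78·1 = 1/4 ✓
b·(c∘Ac): 1125/4004·(-1078/3375) + 95/78·67/380 = 1/8 ✓
b·Ac²: 1125/4004·(-77/300) + 95/78·97/760 = 1/12 ✓
b·A²c: 95/78·13/380 = 1/24 ✓; 4 stages ⇒ order 4.

4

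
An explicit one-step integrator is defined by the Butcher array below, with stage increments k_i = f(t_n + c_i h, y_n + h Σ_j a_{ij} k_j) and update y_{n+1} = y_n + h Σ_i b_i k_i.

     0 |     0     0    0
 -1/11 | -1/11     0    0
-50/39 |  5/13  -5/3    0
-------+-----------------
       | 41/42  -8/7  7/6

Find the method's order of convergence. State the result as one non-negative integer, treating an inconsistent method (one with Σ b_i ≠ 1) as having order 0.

b = (41/42, -8/7, 7/6)
c = (0, -1/11, -50/39)
Ac = (0, 0, 5/33)
Σ b_i: 41/42·1 + (-8/7)·1 + 7/6·1 = 1 ✓
b·c: (-8/7)·(-1/11) + 7/6·(-50/39) = -12539/9009 ≠ 1/2 ⇒ order 1.

1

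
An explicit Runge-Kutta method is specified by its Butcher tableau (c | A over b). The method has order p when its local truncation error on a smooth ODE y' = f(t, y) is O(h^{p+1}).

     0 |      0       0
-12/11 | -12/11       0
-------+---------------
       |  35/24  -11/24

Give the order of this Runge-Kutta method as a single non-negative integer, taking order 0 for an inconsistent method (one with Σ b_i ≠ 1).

b = (35/24, -11/24)
c = (0, -12/11)
Σ b_i: 35/24·1 + (-11/24)·1 = 1 ✓
b·c: (-11/24)·(-12/11) = 1/2 ✓; 2 stages ⇒ order 2.

2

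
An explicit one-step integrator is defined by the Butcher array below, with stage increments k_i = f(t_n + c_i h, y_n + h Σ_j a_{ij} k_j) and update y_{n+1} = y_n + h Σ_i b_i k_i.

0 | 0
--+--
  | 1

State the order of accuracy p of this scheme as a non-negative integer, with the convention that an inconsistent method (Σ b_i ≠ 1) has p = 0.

b = (1)
c = (0)
Σ b_i: 1·1 = 1 ✓; 1 stage ⇒ order 1.

1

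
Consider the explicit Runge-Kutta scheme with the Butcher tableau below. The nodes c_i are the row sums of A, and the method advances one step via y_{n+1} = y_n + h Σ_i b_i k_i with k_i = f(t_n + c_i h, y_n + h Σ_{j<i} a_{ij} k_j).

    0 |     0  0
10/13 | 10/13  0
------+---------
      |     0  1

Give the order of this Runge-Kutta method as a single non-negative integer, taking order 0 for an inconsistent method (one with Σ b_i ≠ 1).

b = (0, 1)
c = (0, 10/13)
Σ b_i: 1·1 = 1 ✓
b·c: 1·10/13 = 10/13 ≠ 1/2 ⇒ order 1.

1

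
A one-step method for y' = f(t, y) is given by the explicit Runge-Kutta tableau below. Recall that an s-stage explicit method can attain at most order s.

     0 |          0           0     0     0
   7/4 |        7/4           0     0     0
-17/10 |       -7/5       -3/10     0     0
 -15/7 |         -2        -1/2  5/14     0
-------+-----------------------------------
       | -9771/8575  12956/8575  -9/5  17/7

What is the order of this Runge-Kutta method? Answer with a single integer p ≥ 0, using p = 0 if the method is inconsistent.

2

b = (-9771/8575, 12956/8575, -9/5, 17/7)
c = (0, 7/4, -17/10, -15/7)
Ac = (0, 0, -21/40, -83/56)
Σ b_i: (-9771/8575)·1 + 12956/8575·1 + (-9/5)·1 + 17/7·1 = 1 ✓
b·c: 12956/8575·7/4 + (-9/5)·(-17/10) + 17/7·(-15/7) = 1/2 ✓
b·c²: 12956/8575·49/16 + (-9/5)·289/100 + 17/7·225/49 = 453478/42875 ≠ 1/3 ⇒ order 2.
b·Ac: (-9/5)·(-21/40) + 17/7·(-83/56) = -13007/4900 ≠ 1/6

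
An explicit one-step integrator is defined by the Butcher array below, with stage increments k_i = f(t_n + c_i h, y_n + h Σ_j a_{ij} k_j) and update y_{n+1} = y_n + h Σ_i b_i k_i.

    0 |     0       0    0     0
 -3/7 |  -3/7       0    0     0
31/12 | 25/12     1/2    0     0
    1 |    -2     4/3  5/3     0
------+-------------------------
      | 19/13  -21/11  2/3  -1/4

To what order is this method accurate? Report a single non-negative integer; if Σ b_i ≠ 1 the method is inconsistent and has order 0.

0

b = (19/13, -21/11, 2/3, -1/4)
c = (0, -3/7, 31/12, 1)
Ac = (0, 0, -3/14, 941/252)
Σ b_i: 19/13·1 + (-21/11)·1 + 2/3·1 + (-1/4)·1 = -53/1716 ≠ 1 ⇒ order 0.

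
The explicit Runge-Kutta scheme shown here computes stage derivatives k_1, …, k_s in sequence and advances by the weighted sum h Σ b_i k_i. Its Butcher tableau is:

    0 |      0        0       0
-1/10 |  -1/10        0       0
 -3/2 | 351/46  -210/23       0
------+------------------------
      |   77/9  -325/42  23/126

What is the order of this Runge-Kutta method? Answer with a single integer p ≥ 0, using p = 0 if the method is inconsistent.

b = (77/9, -325/42, 23/126)
c = (0, -1/10, -3/2)
Ac = (0, 0, 21/23)
Σ b_i: 77/9·1 + (-325/42)·1 + 23/126·1 = 1 ✓
b·c: (-325/42)·(-1/10) + 23/126·(-3/2) = 1/2 ✓
b·c²: (-325/42)·1/100 + 23/126·9/4 = 1/3 ✓
b·Ac: 23/126·21/23 = 1/6 ✓; 3 stages ⇒ order 3.

3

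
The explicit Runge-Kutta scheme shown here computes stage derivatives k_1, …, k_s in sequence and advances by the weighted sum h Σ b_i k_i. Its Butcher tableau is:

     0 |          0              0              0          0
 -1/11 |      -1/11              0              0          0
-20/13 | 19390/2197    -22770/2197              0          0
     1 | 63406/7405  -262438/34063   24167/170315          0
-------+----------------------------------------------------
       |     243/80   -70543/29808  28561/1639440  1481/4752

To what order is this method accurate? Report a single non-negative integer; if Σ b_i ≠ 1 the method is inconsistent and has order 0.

4

b = (243/80, -70543/29808, 28561/1639440, 1481/4752)
c = (0, -1/11, -20/13, 1)
Ac = (0, 0, 2070/2197, 714/1481)
Σ b_i: 243/80·1 + (-70543/29808)·1 + 28561/1639440·1 + 1481/4752·1 = 1 ✓
b·c: (-70543/29808)·(-1/11) + 28561/1639440·(-20/13) + 1481/4752·1 = 1/2 ✓
b·c²: (-70543/29808)·1/121 + 28561/1639440·400/169 + 1481/4752·1 = 1/3 ✓
b·Ac: 28561/1639440·2070/2197 + 1481/4752·714/1481 = 1/6 ✓
b·c³: (-70543/29808)·(-1/1331) + 28561/1639440·(-8000/2197) + 1481/4752·1 = 1/4 ✓
b·(c∘Ac): 28561/1639440·(-41400/28561) + 1481/4752·714/1481 = 1/8 ✓
b·Ac²: 28561/1639440·(-2070/24167) + 1481/4752·4434/16291 = 1/12 ✓
b·A²c: 1481/4752·198/1481 = 1/24 ✓; 4 stages ⇒ order 4.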